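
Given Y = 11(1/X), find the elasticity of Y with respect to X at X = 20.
Elasticity = -1

Elasticity = (dY/dX) · (X/Y)

dY/dX = -11/X²
At X = 20: dY/dX = -11/400, Y = 11/20

Elasticity = (-11/400) · (20 / (11/20)) = -1

Interpretation: for a small percentage change in X, the percentage change in Y is approximately -1.00 times as large.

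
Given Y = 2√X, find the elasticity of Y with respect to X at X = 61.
Elasticity = 1/2

Elasticity = (dY/dX) · (X/Y)

dY/dX = 1/√X
At X = 61: dY/dX = √61/61, Y = 2·√61

Elasticity = (√61/61) · (61 / (2·√61)) = 1/2

Interpretation: for a small percentage change in X, the percentage change in Y is approximately 0.50 times as large.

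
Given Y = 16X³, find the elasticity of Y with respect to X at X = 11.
Elasticity = 3

Elasticity = (dY/dX) · (X/Y)

dY/dX = 48·X²
At X = 11: dY/dX = 5808, Y = 21296

Elasticity = 5808 · (11 / 21296) = 3

Interpretation: for a small percentage change in X, the percentage change in Y is approximately 3.00 times as large.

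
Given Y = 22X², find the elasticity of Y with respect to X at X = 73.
Elasticity = 2

Elasticity = (dY/dX) · (X/Y)

dY/dX = 44·X
At X = 73: dY/dX = 3212, Y = 117238

Elasticity = 3212 · (73 / 117238) = 2

Interpretation: for a small percentage change in X, the percentage change in Y is approximately 2.00 times as large.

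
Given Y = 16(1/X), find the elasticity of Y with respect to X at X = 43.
Elasticity = -1

Elasticity = (dY/dX) · (X/Y)

dY/dX = -16/X²
At X = 43: dY/dX = -16/1849, Y = 16/43

Elasticity = (-16/1849) · (43 / (16/43)) = -1

Interpretation: for a small percentage change in X, the percentage change in Y is approximately -1.00 times as large.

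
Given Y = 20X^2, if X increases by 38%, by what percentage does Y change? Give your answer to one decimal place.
90.4%

For Y = 20X^2:
If X → X(1 + 0.38)
Then Y → Y · (1 + 0.38)^2
     = Y · 1.9044

Percentage change = ((1 + 0.38)^2 − 1) × 100% ≈ 90.4%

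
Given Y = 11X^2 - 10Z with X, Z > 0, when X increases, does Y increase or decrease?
Y increases

Taking the partial derivative:
∂Y/∂X = 22X

∂Y/∂X = 22X > 0 (assuming positive values)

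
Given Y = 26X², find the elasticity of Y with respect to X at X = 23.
Elasticity = 2

Elasticity = (dY/dX) · (X/Y)

dY/dX = 52·X
At X = 23: dY/dX = 1196, Y = 13754

Elasticity = 1196 · (23 / 13754) = 2

Interpretation: for a small percentage change in X, the percentage change in Y is approximately 2.00 times as large.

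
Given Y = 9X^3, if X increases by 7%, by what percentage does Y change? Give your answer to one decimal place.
22.5%

For Y = 9X^3:
If X → X(1 + 0.07)
Then Y → Y · (1 + 0.07)^3
     ≈ Y · 1.2250

Percentage change = ((1 + 0.07)^3 − 1) × 100% ≈ 22.5%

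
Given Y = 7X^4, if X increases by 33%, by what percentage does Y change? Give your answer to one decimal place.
212.9%

For Y = 7X^4:
If X → X(1 + 0.33)
Then Y → Y · (1 + 0.33)^4
     ≈ Y · 3.1290

Percentage change = ((1 + 0.33)^4 − 1) × 100% ≈ 212.9%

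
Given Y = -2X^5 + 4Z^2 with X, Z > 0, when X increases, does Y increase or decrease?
Y decreases

Taking the partial derivative:
∂Y/∂X = -10X^4

∂Y/∂X = -10X^4 < 0 (assuming positive values)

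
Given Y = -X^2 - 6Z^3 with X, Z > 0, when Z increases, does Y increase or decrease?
Y decreases

Taking the partial derivative:
∂Y/∂Z = -18Z^2

∂Y/∂Z = -18Z^2 < 0 (assuming positive values)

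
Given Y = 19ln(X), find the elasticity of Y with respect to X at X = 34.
Elasticity = 1/ln(34) ≈ 0.2836

Elasticity = (dY/dX) · (X/Y)

dY/dX = 19/X
At X = 34: dY/dX = 19/34, Y = 19·ln(34)

Elasticity = (19/34) · (34 / (19·ln(34))) = 1/ln(34) ≈ 0.2836

Interpretation: for a small percentage change in X, the percentage change in Y is approximately 0.28 times as large.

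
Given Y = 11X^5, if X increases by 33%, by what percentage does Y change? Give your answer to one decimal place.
316.2%

For Y = 11X^5:
If X → X(1 + 0.33)
Then Y → Y · (1 + 0.33)^5
     ≈ Y · 4.1616

Percentage change = ((1 + 0.33)^5 − 1) × 100% ≈ 316.2%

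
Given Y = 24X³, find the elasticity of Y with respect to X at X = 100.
Elasticity = 3

Elasticity = (dY/dX) · (X/Y)

dY/dX = 72·X²
At X = 100: dY/dX = 720000, Y = 24000000

Elasticity = 720000 · (100 / 24000000) = 3

Interpretation: for a small percentage change in X, the percentage change in Y is approximately 3.00 times as large.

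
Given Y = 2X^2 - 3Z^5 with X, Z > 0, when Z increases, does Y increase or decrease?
Y decreases

Taking the partial derivative:
∂Y/∂Z = -15Z^4

∂Y/∂Z = -15Z^4 < 0 (assuming positive values)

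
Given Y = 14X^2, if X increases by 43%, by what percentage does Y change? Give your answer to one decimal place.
104.5%

For Y = 14X^2:
If X → X(1 + 0.43)
Then Y → Y · (1 + 0.43)^2
     = Y · 2.0449

Percentage change = ((1 + 0.43)^2 − 1) × 100% ≈ 104.5%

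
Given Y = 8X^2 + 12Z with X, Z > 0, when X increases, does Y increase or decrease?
Y increases

Taking the partial derivative:
∂Y/∂X = 16X

∂Y/∂X = 16X > 0 (assuming positive values)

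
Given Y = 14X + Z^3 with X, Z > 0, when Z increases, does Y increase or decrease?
Y increases

Taking the partial derivative:
∂Y/∂Z = 3Z^2

∂Y/∂Z = 3Z^2 > 0 (assuming positive values)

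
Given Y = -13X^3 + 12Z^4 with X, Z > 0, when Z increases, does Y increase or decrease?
Y increases

Taking the partial derivative:
∂Y/∂Z = 48Z^3

∂Y/∂Z = 48Z^3 > 0 (assuming positive values)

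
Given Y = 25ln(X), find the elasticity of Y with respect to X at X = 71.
Elasticity = 1/ln(71) ≈ 0.2346

Elasticity = (dY/dX) · (X/Y)

dY/dX = 25/X
At X = 71: dY/dX = 25/71, Y = 25·ln(71)

Elasticity = (25/71) · (71 / (25·ln(71))) = 1/ln(71) ≈ 0.2346

Interpretation: for a small percentage change in X, the percentage change in Y is approximately 0.23 times as large.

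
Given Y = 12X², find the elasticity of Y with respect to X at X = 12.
Elasticity = 2

Elasticity = (dY/dX) · (X/Y)

dY/dX = 24·X
At X = 12: dY/dX = 288, Y = 1728

Elasticity = 288 · (12 / 1728) = 2

Interpretation: for a small percentage change in X, the percentage change in Y is approximately 2.00 times as large.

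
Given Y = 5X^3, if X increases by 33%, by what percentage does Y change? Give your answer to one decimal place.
135.3%

For Y = 5X^3:
If X → X(1 + 0.33)
Then Y → Y · (1 + 0.33)^3
     ≈ Y · 2.3526

Percentage change = ((1 + 0.33)^3 − 1) × 100% ≈ 135.3%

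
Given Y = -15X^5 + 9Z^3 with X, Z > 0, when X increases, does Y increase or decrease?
Y decreases

Taking the partial derivative:
∂Y/∂X = -75X^4

∂Y/∂X = -75X^4 < 0 (assuming positive values)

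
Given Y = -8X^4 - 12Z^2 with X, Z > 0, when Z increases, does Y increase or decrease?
Y decreases

Taking the partial derivative:
∂Y/∂Z = -24Z

∂Y/∂Z = -24Z < 0 (assuming positive values)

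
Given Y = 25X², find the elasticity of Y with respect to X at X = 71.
Elasticity = 2

Elasticity = (dY/dX) · (X/Y)

dY/dX = 50·X
At X = 71: dY/dX = 3550, Y = 126025

Elasticity = 3550 · (71 / 126025) = 2

Interpretation: for a small percentage change in X, the percentage change in Y is approximately 2.00 times as large.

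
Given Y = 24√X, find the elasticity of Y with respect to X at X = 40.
Elasticity = 1/2

Elasticity = (dY/dX) · (X/Y)

dY/dX = 12/√X
At X = 40: dY/dX = 3·√10/5, Y = 48·√10

Elasticity = (3·√10/5) · (40 / (48·√10)) = 1/2

Interpretation: for a small percentage change in X, the percentage change in Y is approximately 0.50 times as large.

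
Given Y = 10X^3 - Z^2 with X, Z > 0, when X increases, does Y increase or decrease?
Y increases

Taking the partial derivative:
∂Y/∂X = 30X^2

∂Y/∂X = 30X^2 > 0 (assuming positive values)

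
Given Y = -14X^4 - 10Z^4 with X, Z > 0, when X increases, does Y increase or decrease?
Y decreases

Taking the partial derivative:
∂Y/∂X = -56X^3

∂Y/∂X = -56X^3 < 0 (assuming positive values)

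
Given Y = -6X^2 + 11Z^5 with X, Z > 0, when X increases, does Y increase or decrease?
Y decreases

Taking the partial derivative:
∂Y/∂X = -12X

∂Y/∂X = -12X < 0 (assuming positive values)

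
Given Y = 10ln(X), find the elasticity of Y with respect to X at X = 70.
Elasticity = 1/ln(70) ≈ 0.2354

Elasticity = (dY/dX) · (X/Y)

dY/dX = 10/X
At X = 70: dY/dX = 1/7, Y = 10·ln(70)

Elasticity = (1/7) · (70 / (10·ln(70))) = 1/ln(70) ≈ 0.2354

Interpretation: for a small percentage change in X, the percentage change in Y is approximately 0.24 times as large.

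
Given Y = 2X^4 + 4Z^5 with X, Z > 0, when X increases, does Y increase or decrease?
Y increases

Taking the partial derivative:
∂Y/∂X = 8X^3

∂Y/∂X = 8X^3 > 0 (assuming positive values)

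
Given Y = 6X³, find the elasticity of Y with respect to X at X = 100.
Elasticity = 3

Elasticity = (dY/dX) · (X/Y)

dY/dX = 18·X²
At X = 100: dY/dX = 180000, Y = 6000000

Elasticity = 180000 · (100 / 6000000) = 3

Interpretation: for a small percentage change in X, the percentage change in Y is approximately 3.00 times as large.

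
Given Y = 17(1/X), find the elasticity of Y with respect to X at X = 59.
Elasticity = -1

Elasticity = (dY/dX) · (X/Y)

dY/dX = -17/X²
At X = 59: dY/dX = -17/3481, Y = 17/59

Elasticity = (-17/3481) · (59 / (17/59)) = -1

Interpretation: for a small percentage change in X, the percentage change in Y is approximately -1.00 times as large.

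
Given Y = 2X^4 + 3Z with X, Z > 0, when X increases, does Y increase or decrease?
Y increases

Taking the partial derivative:
∂Y/∂X = 8X^3

∂Y/∂X = 8X^3 > 0 (assuming positive values)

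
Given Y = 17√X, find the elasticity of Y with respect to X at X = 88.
Elasticity = 1/2

Elasticity = (dY/dX) · (X/Y)

dY/dX = 17/(2·√X)
At X = 88: dY/dX = 17·√22/88, Y = 34·√22

Elasticity = (17·√22/88) · (88 / (34·√22)) = 1/2

Interpretation: for a small percentage change in X, the percentage change in Y is approximately 0.50 times as large.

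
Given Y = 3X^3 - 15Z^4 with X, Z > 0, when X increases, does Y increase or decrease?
Y increases

Taking the partial derivative:
∂Y/∂X = 9X^2

∂Y/∂X = 9X^2 > 0 (assuming positive values)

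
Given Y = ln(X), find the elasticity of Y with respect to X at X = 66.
Elasticity = 1/ln(66) ≈ 0.2387

Elasticity = (dY/dX) · (X/Y)

dY/dX = 1/X
At X = 66: dY/dX = 1/66, Y = ln(66)

Elasticity = (1/66) · (66 / (ln(66))) = 1/ln(66) ≈ 0.2387

Interpretation: for a small percentage change in X, the percentage change in Y is approximately 0.24 times as large.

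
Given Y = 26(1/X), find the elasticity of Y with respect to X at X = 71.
Elasticity = -1

Elasticity = (dY/dX) · (X/Y)

dY/dX = -26/X²
At X = 71: dY/dX = -26/5041, Y = 26/71

Elasticity = (-26/5041) · (71 / (26/71)) = -1

Interpretation: for a small percentage change in X, the percentage change in Y is approximately -1.00 times as large.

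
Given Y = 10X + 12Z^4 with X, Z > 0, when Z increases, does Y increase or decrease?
Y increases

Taking the partial derivative:
∂Y/∂Z = 48Z^3

∂Y/∂Z = 48Z^3 > 0 (assuming positive values)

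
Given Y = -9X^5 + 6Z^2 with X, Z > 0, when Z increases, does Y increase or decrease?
Y increases

Taking the partial derivative:
∂Y/∂Z = 12Z

∂Y/∂Z = 12Z > 0 (assuming positive values)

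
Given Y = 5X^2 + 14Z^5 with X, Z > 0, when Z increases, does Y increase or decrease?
Y increases

Taking the partial derivative:
∂Y/∂Z = 70Z^4

∂Y/∂Z = 70Z^4 > 0 (assuming positive values)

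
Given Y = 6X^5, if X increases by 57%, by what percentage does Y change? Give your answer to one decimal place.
853.9%

For Y = 6X^5:
If X → X(1 + 0.57)
Then Y → Y · (1 + 0.57)^5
     ≈ Y · 9.5389

Percentage change = ((1 + 0.57)^5 − 1) × 100% ≈ 853.9%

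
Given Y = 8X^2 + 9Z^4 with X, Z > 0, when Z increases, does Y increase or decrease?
Y increases

Taking the partial derivative:
∂Y/∂Z = 36Z^3

∂Y/∂Z = 36Z^3 > 0 (assuming positive values)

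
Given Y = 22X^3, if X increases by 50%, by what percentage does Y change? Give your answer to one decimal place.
237.5%

For Y = 22X^3:
If X → X(1 + 0.5)
Then Y → Y · (1 + 0.5)^3
     = Y · 3.3750

Percentage change = ((1 + 0.5)^3 − 1) × 100% = 237.5%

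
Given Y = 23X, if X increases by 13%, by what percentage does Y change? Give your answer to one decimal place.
13.0%

For Y = 23X:
If X → X(1 + 0.13)
Then Y → Y · (1 + 0.13)^1
     = Y · 1.1300

Percentage change = ((1 + 0.13)^1 − 1) × 100% = 13.0%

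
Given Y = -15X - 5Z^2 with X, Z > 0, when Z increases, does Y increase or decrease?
Y decreases

Taking the partial derivative:
∂Y/∂Z = -10Z

∂Y/∂Z = -10Z < 0 (assuming positive values)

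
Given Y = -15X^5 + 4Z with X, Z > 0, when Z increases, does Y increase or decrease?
Y increases

Taking the partial derivative:
∂Y/∂Z = 4

∂Y/∂Z = 4 > 0 (assuming positive values)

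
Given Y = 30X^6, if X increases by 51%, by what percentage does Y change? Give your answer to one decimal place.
1085.4%

For Y = 30X^6:
If X → X(1 + 0.51)
Then Y → Y · (1 + 0.51)^6
     ≈ Y · 11.8539

Percentage change = ((1 + 0.51)^6 − 1) × 100% ≈ 1085.4%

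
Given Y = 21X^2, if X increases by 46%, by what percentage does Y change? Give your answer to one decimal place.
113.2%

For Y = 21X^2:
If X → X(1 + 0.46)
Then Y → Y · (1 + 0.46)^2
     = Y · 2.1316

Percentage change = ((1 + 0.46)^2 − 1) × 100% ≈ 113.2%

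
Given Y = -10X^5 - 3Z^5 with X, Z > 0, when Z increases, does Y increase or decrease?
Y decreases

Taking the partial derivative:
∂Y/∂Z = -15Z^4

∂Y/∂Z = -15Z^4 < 0 (assuming positive values)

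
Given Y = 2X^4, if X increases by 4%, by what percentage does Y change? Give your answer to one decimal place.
17.0%

For Y = 2X^4:
If X → X(1 + 0.04)
Then Y → Y · (1 + 0.04)^4
     ≈ Y · 1.1699

Percentage change = ((1 + 0.04)^4 − 1) × 100% ≈ 17.0%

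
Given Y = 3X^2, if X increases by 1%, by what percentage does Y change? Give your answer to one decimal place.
2.0%

For Y = 3X^2:
If X → X(1 + 0.01)
Then Y → Y · (1 + 0.01)^2
     = Y · 1.0201

Percentage change = ((1 + 0.01)^2 − 1) × 100% ≈ 2.0%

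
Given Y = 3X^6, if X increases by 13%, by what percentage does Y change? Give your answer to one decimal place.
108.2%

For Y = 3X^6:
If X → X(1 + 0.13)
Then Y → Y · (1 + 0.13)^6
     ≈ Y · 2.0820

Percentage change = ((1 + 0.13)^6 − 1) × 100% ≈ 108.2%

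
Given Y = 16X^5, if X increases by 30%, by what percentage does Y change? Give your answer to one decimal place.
271.3%

For Y = 16X^5:
If X → X(1 + 0.3)
Then Y → Y · (1 + 0.3)^5
     ≈ Y · 3.7129

Percentage change = ((1 + 0.3)^5 − 1) × 100% ≈ 271.3%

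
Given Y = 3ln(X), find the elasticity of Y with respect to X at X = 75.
Elasticity = 1/ln(75) ≈ 0.2316

Elasticity = (dY/dX) · (X/Y)

dY/dX = 3/X
At X = 75: dY/dX = 1/25, Y = 3·ln(75)

Elasticity = (1/25) · (75 / (3·ln(75))) = 1/ln(75) ≈ 0.2316

Interpretation: for a small percentage change in X, the percentage change in Y is approximately 0.23 times as large.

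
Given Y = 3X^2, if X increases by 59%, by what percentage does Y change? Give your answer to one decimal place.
152.8%

For Y = 3X^2:
If X → X(1 + 0.59)
Then Y → Y · (1 + 0.59)^2
     = Y · 2.5281

Percentage change = ((1 + 0.59)^2 − 1) × 100% ≈ 152.8%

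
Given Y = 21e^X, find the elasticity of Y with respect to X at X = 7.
Elasticity = 7

Elasticity = (dY/dX) · (X/Y)

dY/dX = 21·e^X
At X = 7: dY/dX = 21·e^7, Y = 21·e^7

Elasticity = (21·e^7) · (7 / (21·e^7)) = 7

Interpretation: for a small percentage change in X, the percentage change in Y is approximately 7.00 times as large.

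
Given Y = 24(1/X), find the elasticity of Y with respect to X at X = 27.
Elasticity = -1

Elasticity = (dY/dX) · (X/Y)

dY/dX = -24/X²
At X = 27: dY/dX = -8/243, Y = 8/9

Elasticity = (-8/243) · (27 / (8/9)) = -1

Interpretation: for a small percentage change in X, the percentage change in Y is approximately -1.00 times as large.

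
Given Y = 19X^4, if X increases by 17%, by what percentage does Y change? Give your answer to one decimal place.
87.4%

For Y = 19X^4:
If X → X(1 + 0.17)
Then Y → Y · (1 + 0.17)^4
     ≈ Y · 1.8739

Percentage change = ((1 + 0.17)^4 − 1) × 100% ≈ 87.4%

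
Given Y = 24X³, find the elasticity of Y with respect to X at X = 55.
Elasticity = 3

Elasticity = (dY/dX) · (X/Y)

dY/dX = 72·X²
At X = 55: dY/dX = 217800, Y = 3993000

Elasticity = 217800 · (55 / 3993000) = 3

Interpretation: for a small percentage change in X, the percentage change in Y is approximately 3.00 times as large.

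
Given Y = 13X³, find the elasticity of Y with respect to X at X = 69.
Elasticity = 3

Elasticity = (dY/dX) · (X/Y)

dY/dX = 39·X²
At X = 69: dY/dX = 185679, Y = 4270617

Elasticity = 185679 · (69 / 4270617) = 3

Interpretation: for a small percentage change in X, the percentage change in Y is approximately 3.00 times as large.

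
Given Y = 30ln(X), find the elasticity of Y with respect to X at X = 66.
Elasticity = 1/ln(66) ≈ 0.2387

Elasticity = (dY/dX) · (X/Y)

dY/dX = 30/X
At X = 66: dY/dX = 5/11, Y = 30·ln(66)

Elasticity = (5/11) · (66 / (30·ln(66))) = 1/ln(66) ≈ 0.2387

Interpretation: for a small percentage change in X, the percentage change in Y is approximately 0.24 times as large.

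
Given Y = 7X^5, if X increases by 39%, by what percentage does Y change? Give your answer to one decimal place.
418.9%

For Y = 7X^5:
If X → X(1 + 0.39)
Then Y → Y · (1 + 0.39)^5
     ≈ Y · 5.1889

Percentage change = ((1 + 0.39)^5 − 1) × 100% ≈ 418.9%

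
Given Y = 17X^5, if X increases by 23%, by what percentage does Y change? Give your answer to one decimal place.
181.5%

For Y = 17X^5:
If X → X(1 + 0.23)
Then Y → Y · (1 + 0.23)^5
     ≈ Y · 2.8153

Percentage change = ((1 + 0.23)^5 − 1) × 100% ≈ 181.5%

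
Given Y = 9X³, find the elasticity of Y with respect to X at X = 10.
Elasticity = 3

Elasticity = (dY/dX) · (X/Y)

dY/dX = 27·X²
At X = 10: dY/dX = 2700, Y = 9000

Elasticity = 2700 · (10 / 9000) = 3

Interpretation: for a small percentage change in X, the percentage change in Y is approximately 3.00 times as large.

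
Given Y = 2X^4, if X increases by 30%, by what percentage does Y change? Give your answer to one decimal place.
185.6%

For Y = 2X^4:
If X → X(1 + 0.3)
Then Y → Y · (1 + 0.3)^4
     = Y · 2.8561

Percentage change = ((1 + 0.3)^4 − 1) × 100% ≈ 185.6%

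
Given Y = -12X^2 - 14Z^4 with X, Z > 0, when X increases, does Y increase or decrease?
Y decreases

Taking the partial derivative:
∂Y/∂X = -24X

∂Y/∂X = -24X < 0 (assuming positive values)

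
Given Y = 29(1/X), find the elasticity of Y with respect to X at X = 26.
Elasticity = -1

Elasticity = (dY/dX) · (X/Y)

dY/dX = -29/X²
At X = 26: dY/dX = -29/676, Y = 29/26

Elasticity = (-29/676) · (26 / (29/26)) = -1

Interpretation: for a small percentage change in X, the percentage change in Y is approximately -1.00 times as large.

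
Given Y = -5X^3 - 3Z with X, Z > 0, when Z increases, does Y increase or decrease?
Y decreases

Taking the partial derivative:
∂Y/∂Z = -3

∂Y/∂Z = -3 < 0 (assuming positive values)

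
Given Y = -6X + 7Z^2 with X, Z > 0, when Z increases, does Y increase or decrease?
Y increases

Taking the partial derivative:
∂Y/∂Z = 14Z

∂Y/∂Z = 14Z > 0 (assuming positive values)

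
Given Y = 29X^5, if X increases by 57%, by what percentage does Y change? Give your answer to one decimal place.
853.9%

For Y = 29X^5:
If X → X(1 + 0.57)
Then Y → Y · (1 + 0.57)^5
     ≈ Y · 9.5389

Percentage change = ((1 + 0.57)^5 − 1) × 100% ≈ 853.9%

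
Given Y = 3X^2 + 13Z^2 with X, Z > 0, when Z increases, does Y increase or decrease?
Y increases

Taking the partial derivative:
∂Y/∂Z = 26Z

∂Y/∂Z = 26Z > 0 (assuming positive values)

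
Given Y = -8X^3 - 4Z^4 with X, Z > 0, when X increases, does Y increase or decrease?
Y decreases

Taking the partial derivative:
∂Y/∂X = -24X^2

∂Y/∂X = -24X^2 < 0 (assuming positive values)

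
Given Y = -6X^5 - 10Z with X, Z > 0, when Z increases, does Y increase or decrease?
Y decreases

Taking the partial derivative:
∂Y/∂Z = -10

∂Y/∂Z = -10 < 0 (assuming positive values)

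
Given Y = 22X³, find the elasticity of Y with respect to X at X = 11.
Elasticity = 3

Elasticity = (dY/dX) · (X/Y)

dY/dX = 66·X²
At X = 11: dY/dX = 7986, Y = 29282

Elasticity = 7986 · (11 / 29282) = 3

Interpretation: for a small percentage change in X, the percentage change in Y is approximately 3.00 times as large.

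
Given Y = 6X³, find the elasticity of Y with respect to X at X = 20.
Elasticity = 3

Elasticity = (dY/dX) · (X/Y)

dY/dX = 18·X²
At X = 20: dY/dX = 7200, Y = 48000

Elasticity = 7200 · (20 / 48000) = 3

Interpretation: for a small percentage change in X, the percentage change in Y is approximately 3.00 times as large.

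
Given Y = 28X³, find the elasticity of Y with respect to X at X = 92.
Elasticity = 3

Elasticity = (dY/dX) · (X/Y)

dY/dX = 84·X²
At X = 92: dY/dX = 710976, Y = 21803264

Elasticity = 710976 · (92 / 21803264) = 3

Interpretation: for a small percentage change in X, the percentage change in Y is approximately 3.00 times as large.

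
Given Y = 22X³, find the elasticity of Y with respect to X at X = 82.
Elasticity = 3

Elasticity = (dY/dX) · (X/Y)

dY/dX = 66·X²
At X = 82: dY/dX = 443784, Y = 12130096

Elasticity = 443784 · (82 / 12130096) = 3

Interpretation: for a small percentage change in X, the percentage change in Y is approximately 3.00 times as large.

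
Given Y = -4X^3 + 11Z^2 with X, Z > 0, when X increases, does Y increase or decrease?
Y decreases

Taking the partial derivative:
∂Y/∂X = -12X^2

∂Y/∂X = -12X^2 < 0 (assuming positive values)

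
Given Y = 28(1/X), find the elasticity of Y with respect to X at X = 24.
Elasticity = -1

Elasticity = (dY/dX) · (X/Y)

dY/dX = -28/X²
At X = 24: dY/dX = -7/144, Y = 7/6

Elasticity = (-7/144) · (24 / (7/6)) = -1

Interpretation: for a small percentage change in X, the percentage change in Y is approximately -1.00 times as large.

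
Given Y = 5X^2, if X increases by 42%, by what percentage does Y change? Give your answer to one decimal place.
101.6%

For Y = 5X^2:
If X → X(1 + 0.42)
Then Y → Y · (1 + 0.42)^2
     = Y · 2.0164

Percentage change = ((1 + 0.42)^2 − 1) × 100% ≈ 101.6%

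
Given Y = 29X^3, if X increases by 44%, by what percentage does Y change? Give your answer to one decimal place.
198.6%

For Y = 29X^3:
If X → X(1 + 0.44)
Then Y → Y · (1 + 0.44)^3
     ≈ Y · 2.9860

Percentage change = ((1 + 0.44)^3 − 1) × 100% ≈ 198.6%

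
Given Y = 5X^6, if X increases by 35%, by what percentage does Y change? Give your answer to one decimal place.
505.3%

For Y = 5X^6:
If X → X(1 + 0.35)
Then Y → Y · (1 + 0.35)^6
     ≈ Y · 6.0534

Percentage change = ((1 + 0.35)^6 − 1) × 100% ≈ 505.3%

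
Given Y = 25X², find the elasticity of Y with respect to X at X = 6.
Elasticity = 2

Elasticity = (dY/dX) · (X/Y)

dY/dX = 50·X
At X = 6: dY/dX = 300, Y = 900

Elasticity = 300 · (6 / 900) = 2

Interpretation: for a small percentage change in X, the percentage change in Y is approximately 2.00 times as large.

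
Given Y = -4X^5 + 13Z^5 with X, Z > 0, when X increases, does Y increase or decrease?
Y decreases

Taking the partial derivative:
∂Y/∂X = -20X^4

∂Y/∂X = -20X^4 < 0 (assuming positive values)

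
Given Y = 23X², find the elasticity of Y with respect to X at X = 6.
Elasticity = 2

Elasticity = (dY/dX) · (X/Y)

dY/dX = 46·X
At X = 6: dY/dX = 276, Y = 828

Elasticity = 276 · (6 / 828) = 2

Interpretation: for a small percentage change in X, the percentage change in Y is approximately 2.00 times as large.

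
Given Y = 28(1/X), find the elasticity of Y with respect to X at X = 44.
Elasticity = -1

Elasticity = (dY/dX) · (X/Y)

dY/dX = -28/X²
At X = 44: dY/dX = -7/484, Y = 7/11

Elasticity = (-7/484) · (44 / (7/11)) = -1

Interpretation: for a small percentage change in X, the percentage change in Y is approximately -1.00 times as large.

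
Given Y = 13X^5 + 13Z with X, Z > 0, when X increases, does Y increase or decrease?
Y increases

Taking the partial derivative:
∂Y/∂X = 65X^4

∂Y/∂X = 65X^4 > 0 (assuming positive values)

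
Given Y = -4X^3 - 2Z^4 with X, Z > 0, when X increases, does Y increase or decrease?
Y decreases

Taking the partial derivative:
∂Y/∂X = -12X^2

∂Y/∂X = -12X^2 < 0 (assuming positive values)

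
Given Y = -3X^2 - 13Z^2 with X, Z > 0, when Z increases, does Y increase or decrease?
Y decreases

Taking the partial derivative:
∂Y/∂Z = -26Z

∂Y/∂Z = -26Z < 0 (assuming positive values)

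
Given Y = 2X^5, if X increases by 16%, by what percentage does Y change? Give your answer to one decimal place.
110.0%

For Y = 2X^5:
If X → X(1 + 0.16)
Then Y → Y · (1 + 0.16)^5
     ≈ Y · 2.1003

Percentage change = ((1 + 0.16)^5 − 1) × 100% ≈ 110.0%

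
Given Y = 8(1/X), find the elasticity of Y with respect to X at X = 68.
Elasticity = -1

Elasticity = (dY/dX) · (X/Y)

dY/dX = -8/X²
At X = 68: dY/dX = -1/578, Y = 2/17

Elasticity = (-1/578) · (68 / (2/17)) = -1

Interpretation: for a small percentage change in X, the percentage change in Y is approximately -1.00 times as large.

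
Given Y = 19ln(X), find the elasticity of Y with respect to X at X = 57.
Elasticity = 1/ln(57) ≈ 0.2473

Elasticity = (dY/dX) · (X/Y)

dY/dX = 19/X
At X = 57: dY/dX = 1/3, Y = 19·ln(57)

Elasticity = (1/3) · (57 / (19·ln(57))) = 1/ln(57) ≈ 0.2473

Interpretation: for a small percentage change in X, the percentage change in Y is approximately 0.25 times as large.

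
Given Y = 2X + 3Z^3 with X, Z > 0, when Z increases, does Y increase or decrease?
Y increases

Taking the partial derivative:
∂Y/∂Z = 9Z^2

∂Y/∂Z = 9Z^2 > 0 (assuming positive values)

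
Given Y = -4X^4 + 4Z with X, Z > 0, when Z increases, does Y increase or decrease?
Y increases

Taking the partial derivative:
∂Y/∂Z = 4

∂Y/∂Z = 4 > 0 (assuming positive values)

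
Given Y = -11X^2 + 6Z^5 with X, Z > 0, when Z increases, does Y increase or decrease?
Y increases

Taking the partial derivative:
∂Y/∂Z = 30Z^4

∂Y/∂Z = 30Z^4 > 0 (assuming positive values)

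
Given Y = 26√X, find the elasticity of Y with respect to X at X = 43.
Elasticity = 1/2

Elasticity = (dY/dX) · (X/Y)

dY/dX = 13/√X
At X = 43: dY/dX = 13·√43/43, Y = 26·√43

Elasticity = (13·√43/43) · (43 / (26·√43)) = 1/2

Interpretation: for a small percentage change in X, the percentage change in Y is approximately 0.50 times as large.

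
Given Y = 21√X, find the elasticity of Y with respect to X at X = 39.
Elasticity = 1/2

Elasticity = (dY/dX) · (X/Y)

dY/dX = 21/(2·√X)
At X = 39: dY/dX = 7·√39/26, Y = 21·√39

Elasticity = (7·√39/26) · (39 / (21·√39)) = 1/2

Interpretation: for a small percentage change in X, the percentage change in Y is approximately 0.50 times as large.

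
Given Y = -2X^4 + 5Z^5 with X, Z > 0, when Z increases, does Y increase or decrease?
Y increases

Taking the partial derivative:
∂Y/∂Z = 25Z^4

∂Y/∂Z = 25Z^4 > 0 (assuming positive values)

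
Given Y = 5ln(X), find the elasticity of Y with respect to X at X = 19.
Elasticity = 1/ln(19) ≈ 0.3396

Elasticity = (dY/dX) · (X/Y)

dY/dX = 5/X
At X = 19: dY/dX = 5/19, Y = 5·ln(19)

Elasticity = (5/19) · (19 / (5·ln(19))) = 1/ln(19) ≈ 0.3396

Interpretation: for a small percentage change in X, the percentage change in Y is approximately 0.34 times as large.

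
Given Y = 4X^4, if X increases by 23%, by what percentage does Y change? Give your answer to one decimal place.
128.9%

For Y = 4X^4:
If X → X(1 + 0.23)
Then Y → Y · (1 + 0.23)^4
     ≈ Y · 2.2889

Percentage change = ((1 + 0.23)^4 − 1) × 100% ≈ 128.9%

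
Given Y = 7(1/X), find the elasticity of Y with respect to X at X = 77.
Elasticity = -1

Elasticity = (dY/dX) · (X/Y)

dY/dX = -7/X²
At X = 77: dY/dX = -1/847, Y = 1/11

Elasticity = (-1/847) · (77 / (1/11)) = -1

Interpretation: for a small percentage change in X, the percentage change in Y is approximately -1.00 times as large.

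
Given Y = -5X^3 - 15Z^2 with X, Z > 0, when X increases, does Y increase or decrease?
Y decreases

Taking the partial derivative:
∂Y/∂X = -15X^2

∂Y/∂X = -15X^2 < 0 (assuming positive values)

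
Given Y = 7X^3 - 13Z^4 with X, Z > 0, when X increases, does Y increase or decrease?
Y increases

Taking the partial derivative:
∂Y/∂X = 21X^2

∂Y/∂X = 21X^2 > 0 (assuming positive values)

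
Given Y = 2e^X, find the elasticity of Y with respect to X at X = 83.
Elasticity = 83

Elasticity = (dY/dX) · (X/Y)

dY/dX = 2·e^X
At X = 83: dY/dX = 2·e^83, Y = 2·e^83

Elasticity = (2·e^83) · (83 / (2·e^83)) = 83

Interpretation: for a small percentage change in X, the percentage change in Y is approximately 83.00 times as large.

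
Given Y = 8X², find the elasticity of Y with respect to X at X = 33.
Elasticity = 2

Elasticity = (dY/dX) · (X/Y)

dY/dX = 16·X
At X = 33: dY/dX = 528, Y = 8712

Elasticity = 528 · (33 / 8712) = 2

Interpretation: for a small percentage change in X, the percentage change in Y is approximately 2.00 times as large.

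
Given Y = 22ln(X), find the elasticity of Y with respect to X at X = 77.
Elasticity = 1/ln(77) ≈ 0.2302

Elasticity = (dY/dX) · (X/Y)

dY/dX = 22/X
At X = 77: dY/dX = 2/7, Y = 22·ln(77)

Elasticity = (2/7) · (77 / (22·ln(77))) = 1/ln(77) ≈ 0.2302

Interpretation: for a small percentage change in X, the percentage change in Y is approximately 0.23 times as large.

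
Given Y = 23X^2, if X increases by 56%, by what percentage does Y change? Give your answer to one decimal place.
143.4%

For Y = 23X^2:
If X → X(1 + 0.56)
Then Y → Y · (1 + 0.56)^2
     = Y · 2.4336

Percentage change = ((1 + 0.56)^2 − 1) × 100% ≈ 143.4%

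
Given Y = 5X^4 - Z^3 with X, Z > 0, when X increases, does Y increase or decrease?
Y increases

Taking the partial derivative:
∂Y/∂X = 20X^3

∂Y/∂X = 20X^3 > 0 (assuming positive values)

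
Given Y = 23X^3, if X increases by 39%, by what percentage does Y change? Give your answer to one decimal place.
168.6%

For Y = 23X^3:
If X → X(1 + 0.39)
Then Y → Y · (1 + 0.39)^3
     ≈ Y · 2.6856

Percentage change = ((1 + 0.39)^3 − 1) × 100% ≈ 168.6%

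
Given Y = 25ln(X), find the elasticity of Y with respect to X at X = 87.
Elasticity = 1/ln(87) ≈ 0.2239

Elasticity = (dY/dX) · (X/Y)

dY/dX = 25/X
At X = 87: dY/dX = 25/87, Y = 25·ln(87)

Elasticity = (25/87) · (87 / (25·ln(87))) = 1/ln(87) ≈ 0.2239

Interpretation: for a small percentage change in X, the percentage change in Y is approximately 0.22 times as large.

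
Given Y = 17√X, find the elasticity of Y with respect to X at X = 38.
Elasticity = 1/2

Elasticity = (dY/dX) · (X/Y)

dY/dX = 17/(2·√X)
At X = 38: dY/dX = 17·√38/76, Y = 17·√38

Elasticity = (17·√38/76) · (38 / (17·√38)) = 1/2

Interpretation: for a small percentage change in X, the percentage change in Y is approximately 0.50 times as large.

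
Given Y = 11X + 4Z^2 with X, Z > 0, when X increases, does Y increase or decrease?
Y increases

Taking the partial derivative:
∂Y/∂X = 11

∂Y/∂X = 11 > 0 (assuming positive values)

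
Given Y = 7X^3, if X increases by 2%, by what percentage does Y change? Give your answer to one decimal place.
6.1%

For Y = 7X^3:
If X → X(1 + 0.02)
Then Y → Y · (1 + 0.02)^3
     ≈ Y · 1.0612

Percentage change = ((1 + 0.02)^3 − 1) × 100% ≈ 6.1%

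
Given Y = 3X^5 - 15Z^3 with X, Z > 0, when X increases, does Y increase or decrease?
Y increases

Taking the partial derivative:
∂Y/∂X = 15X^4

∂Y/∂X = 15X^4 > 0 (assuming positive values)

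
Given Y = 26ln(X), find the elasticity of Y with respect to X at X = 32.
Elasticity = 1/ln(32) ≈ 0.2885

Elasticity = (dY/dX) · (X/Y)

dY/dX = 26/X
At X = 32: dY/dX = 13/16, Y = 26·ln(32)

Elasticity = (13/16) · (32 / (26·ln(32))) = 1/ln(32) ≈ 0.2885

Interpretation: for a small percentage change in X, the percentage change in Y is approximately 0.29 times as large.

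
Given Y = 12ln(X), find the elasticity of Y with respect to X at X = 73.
Elasticity = 1/ln(73) ≈ 0.2331

Elasticity = (dY/dX) · (X/Y)

dY/dX = 12/X
At X = 73: dY/dX = 12/73, Y = 12·ln(73)

Elasticity = (12/73) · (73 / (12·ln(73))) = 1/ln(73) ≈ 0.2331

Interpretation: for a small percentage change in X, the percentage change in Y is approximately 0.23 times as large.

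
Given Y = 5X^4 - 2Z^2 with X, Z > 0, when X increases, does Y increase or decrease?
Y increases

Taking the partial derivative:
∂Y/∂X = 20X^3

∂Y/∂X = 20X^3 > 0 (assuming positive values)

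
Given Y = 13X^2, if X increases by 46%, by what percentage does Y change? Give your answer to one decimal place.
113.2%

For Y = 13X^2:
If X → X(1 + 0.46)
Then Y → Y · (1 + 0.46)^2
     = Y · 2.1316

Percentage change = ((1 + 0.46)^2 − 1) × 100% ≈ 113.2%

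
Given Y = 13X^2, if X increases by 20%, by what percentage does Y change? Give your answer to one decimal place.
44.0%

For Y = 13X^2:
If X → X(1 + 0.2)
Then Y → Y · (1 + 0.2)^2
     = Y · 1.4400

Percentage change = ((1 + 0.2)^2 − 1) × 100% = 44.0%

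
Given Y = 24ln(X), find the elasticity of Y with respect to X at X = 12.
Elasticity = 1/ln(12) ≈ 0.4024

Elasticity = (dY/dX) · (X/Y)

dY/dX = 24/X
At X = 12: dY/dX = 2, Y = 24·ln(12)

Elasticity = 2 · (12 / (24·ln(12))) = 1/ln(12) ≈ 0.4024

Interpretation: for a small percentage change in X, the percentage change in Y is approximately 0.40 times as large.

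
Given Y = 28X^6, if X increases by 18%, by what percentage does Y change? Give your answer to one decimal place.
170.0%

For Y = 28X^6:
If X → X(1 + 0.18)
Then Y → Y · (1 + 0.18)^6
     ≈ Y · 2.6996

Percentage change = ((1 + 0.18)^6 − 1) × 100% ≈ 170.0%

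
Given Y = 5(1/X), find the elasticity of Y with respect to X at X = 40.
Elasticity = -1

Elasticity = (dY/dX) · (X/Y)

dY/dX = -5/X²
At X = 40: dY/dX = -1/320, Y = 1/8

Elasticity = (-1/320) · (40 / (1/8)) = -1

Interpretation: for a small percentage change in X, the percentage change in Y is approximately -1.00 times as large.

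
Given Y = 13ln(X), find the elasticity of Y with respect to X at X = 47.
Elasticity = 1/ln(47) ≈ 0.2597

Elasticity = (dY/dX) · (X/Y)

dY/dX = 13/X
At X = 47: dY/dX = 13/47, Y = 13·ln(47)

Elasticity = (13/47) · (47 / (13·ln(47))) = 1/ln(47) ≈ 0.2597

Interpretation: for a small percentage change in X, the percentage change in Y is approximately 0.26 times as large.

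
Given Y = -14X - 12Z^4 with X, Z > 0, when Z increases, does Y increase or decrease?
Y decreases

Taking the partial derivative:
∂Y/∂Z = -48Z^3

∂Y/∂Z = -48Z^3 < 0 (assuming positive values)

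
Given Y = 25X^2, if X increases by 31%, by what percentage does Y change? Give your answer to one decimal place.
71.6%

For Y = 25X^2:
If X → X(1 + 0.31)
Then Y → Y · (1 + 0.31)^2
     = Y · 1.7161

Percentage change = ((1 + 0.31)^2 − 1) × 100% ≈ 71.6%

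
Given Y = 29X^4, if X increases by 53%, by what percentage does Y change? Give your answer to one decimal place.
448.0%

For Y = 29X^4:
If X → X(1 + 0.53)
Then Y → Y · (1 + 0.53)^4
     ≈ Y · 5.4798

Percentage change = ((1 + 0.53)^4 − 1) × 100% ≈ 448.0%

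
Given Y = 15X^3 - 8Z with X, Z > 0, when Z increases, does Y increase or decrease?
Y decreases

Taking the partial derivative:
∂Y/∂Z = -8

∂Y/∂Z = -8 < 0 (assuming positive values)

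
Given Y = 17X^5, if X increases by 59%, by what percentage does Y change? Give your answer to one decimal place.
916.2%

For Y = 17X^5:
If X → X(1 + 0.59)
Then Y → Y · (1 + 0.59)^5
     ≈ Y · 10.1622

Percentage change = ((1 + 0.59)^5 − 1) × 100% ≈ 916.2%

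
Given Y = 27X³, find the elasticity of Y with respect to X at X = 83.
Elasticity = 3

Elasticity = (dY/dX) · (X/Y)

dY/dX = 81·X²
At X = 83: dY/dX = 558009, Y = 15438249

Elasticity = 558009 · (83 / 15438249) = 3

Interpretation: for a small percentage change in X, the percentage change in Y is approximately 3.00 times as large.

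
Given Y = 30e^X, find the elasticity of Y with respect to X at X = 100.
Elasticity = 100

Elasticity = (dY/dX) · (X/Y)

dY/dX = 30·e^X
At X = 100: dY/dX = 30·e^100, Y = 30·e^100

Elasticity = (30·e^100) · (100 / (30·e^100)) = 100

Interpretation: for a small percentage change in X, the percentage change in Y is approximately 100.00 times as large.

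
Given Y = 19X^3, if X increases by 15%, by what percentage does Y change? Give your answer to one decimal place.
52.1%

For Y = 19X^3:
If X → X(1 + 0.15)
Then Y → Y · (1 + 0.15)^3
     ≈ Y · 1.5209

Percentage change = ((1 + 0.15)^3 − 1) × 100% ≈ 52.1%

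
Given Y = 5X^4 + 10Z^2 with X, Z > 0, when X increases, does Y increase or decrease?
Y increases

Taking the partial derivative:
∂Y/∂X = 20X^3

∂Y/∂X = 20X^3 > 0 (assuming positive values)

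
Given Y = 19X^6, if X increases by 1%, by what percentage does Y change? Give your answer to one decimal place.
6.2%

For Y = 19X^6:
If X → X(1 + 0.01)
Then Y → Y · (1 + 0.01)^6
     ≈ Y · 1.0615

Percentage change = ((1 + 0.01)^6 − 1) × 100% ≈ 6.2%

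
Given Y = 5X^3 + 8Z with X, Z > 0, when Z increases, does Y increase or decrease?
Y increases

Taking the partial derivative:
∂Y/∂Z = 8

∂Y/∂Z = 8 > 0 (assuming positive values)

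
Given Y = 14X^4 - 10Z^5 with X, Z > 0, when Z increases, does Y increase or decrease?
Y decreases

Taking the partial derivative:
∂Y/∂Z = -50Z^4

∂Y/∂Z = -50Z^4 < 0 (assuming positive values)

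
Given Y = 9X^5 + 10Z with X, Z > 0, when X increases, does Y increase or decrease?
Y increases

Taking the partial derivative:
∂Y/∂X = 45X^4

∂Y/∂X = 45X^4 > 0 (assuming positive values)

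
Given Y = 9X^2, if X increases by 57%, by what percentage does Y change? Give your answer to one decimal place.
146.5%

For Y = 9X^2:
If X → X(1 + 0.57)
Then Y → Y · (1 + 0.57)^2
     = Y · 2.4649

Percentage change = ((1 + 0.57)^2 − 1) × 100% ≈ 146.5%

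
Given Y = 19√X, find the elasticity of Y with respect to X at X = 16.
Elasticity = 1/2

Elasticity = (dY/dX) · (X/Y)

dY/dX = 19/(2·√X)
At X = 16: dY/dX = 19/8, Y = 76

Elasticity = (19/8) · (16 / 76) = 1/2

Interpretation: for a small percentage change in X, the percentage change in Y is approximately 0.50 times as large.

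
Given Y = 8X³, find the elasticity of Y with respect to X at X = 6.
Elasticity = 3

Elasticity = (dY/dX) · (X/Y)

dY/dX = 24·X²
At X = 6: dY/dX = 864, Y = 1728

Elasticity = 864 · (6 / 1728) = 3

Interpretation: for a small percentage change in X, the percentage change in Y is approximately 3.00 times as large.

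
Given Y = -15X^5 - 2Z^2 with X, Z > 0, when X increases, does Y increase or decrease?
Y decreases

Taking the partial derivative:
∂Y/∂X = -75X^4

∂Y/∂X = -75X^4 < 0 (assuming positive values)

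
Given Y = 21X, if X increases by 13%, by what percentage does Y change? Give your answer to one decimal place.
13.0%

For Y = 21X:
If X → X(1 + 0.13)
Then Y → Y · (1 + 0.13)^1
     = Y · 1.1300

Percentage change = ((1 + 0.13)^1 − 1) × 100% = 13.0%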